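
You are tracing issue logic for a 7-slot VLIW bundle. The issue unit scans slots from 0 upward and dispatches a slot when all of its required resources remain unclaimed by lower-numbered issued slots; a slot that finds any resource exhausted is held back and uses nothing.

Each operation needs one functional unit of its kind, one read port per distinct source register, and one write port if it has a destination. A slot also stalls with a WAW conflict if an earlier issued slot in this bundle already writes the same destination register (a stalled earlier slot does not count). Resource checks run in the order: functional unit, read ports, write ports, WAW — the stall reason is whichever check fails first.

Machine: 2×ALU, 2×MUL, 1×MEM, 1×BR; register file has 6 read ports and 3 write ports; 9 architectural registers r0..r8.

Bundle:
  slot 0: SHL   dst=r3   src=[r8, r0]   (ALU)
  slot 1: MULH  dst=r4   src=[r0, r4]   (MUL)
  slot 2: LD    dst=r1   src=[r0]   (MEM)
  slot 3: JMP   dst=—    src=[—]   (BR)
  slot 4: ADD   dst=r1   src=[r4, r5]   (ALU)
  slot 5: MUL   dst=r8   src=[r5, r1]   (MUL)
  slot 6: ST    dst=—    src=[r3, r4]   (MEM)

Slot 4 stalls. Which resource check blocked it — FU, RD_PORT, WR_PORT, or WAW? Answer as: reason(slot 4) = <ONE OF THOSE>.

reason(slot 4) = RD_PORT

  0. ALU→r3 ⇒ go  {1A/2Mu/1Ld/1B | 4r 2w}
  1. MUL→r4 ⇒ go  {1A/1Mu/1Ld/1B | 2r 1w}
  2. MEM→r1 ⇒ go  {1A/1Mu/0Ld/1B | 1r 0w}
  3. BR ⇒ go  {1A/1Mu/0Ld/0B | 1r 0w}
  4. ALU→r1 ⇒ no(RD_PORT)  {1A/1Mu/0Ld/0B | 1r 0w}
  5. MUL→r8 ⇒ no(RD_PORT)  {1A/1Mu/0Ld/0B | 1r 0w}
  6. MEM ⇒ no(FU)  {1A/1Mu/0Ld/0B | 1r 0w}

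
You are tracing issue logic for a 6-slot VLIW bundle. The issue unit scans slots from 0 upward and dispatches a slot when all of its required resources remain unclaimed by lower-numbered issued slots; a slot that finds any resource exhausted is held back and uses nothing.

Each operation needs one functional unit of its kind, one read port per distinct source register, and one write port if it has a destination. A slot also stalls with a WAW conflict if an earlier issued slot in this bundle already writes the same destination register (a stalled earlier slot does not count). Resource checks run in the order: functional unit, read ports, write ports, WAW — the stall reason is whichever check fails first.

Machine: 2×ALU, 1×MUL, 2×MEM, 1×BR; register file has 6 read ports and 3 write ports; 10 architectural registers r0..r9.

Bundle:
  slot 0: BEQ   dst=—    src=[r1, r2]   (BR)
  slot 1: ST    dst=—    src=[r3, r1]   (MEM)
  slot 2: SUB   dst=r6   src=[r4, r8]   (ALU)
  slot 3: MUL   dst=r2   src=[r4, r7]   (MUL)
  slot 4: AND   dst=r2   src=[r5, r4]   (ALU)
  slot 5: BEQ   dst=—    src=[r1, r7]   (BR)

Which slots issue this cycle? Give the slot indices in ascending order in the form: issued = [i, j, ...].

  0. BR ⇒ go  {2A/1Mu/2Ld/0B | 4r 3w}
  1. MEM ⇒ go  {2A/1Mu/1Ld/0B | 2r 3w}
  2. ALU→r6 ⇒ go  {1A/1Mu/1Ld/0B | 0r 2w}
  3. MUL→r2 ⇒ no(RD_PORT)  {1A/1Mu/1Ld/0B | 0r 2w}
  4. ALU→r2 ⇒ no(RD_PORT)  {1A/1Mu/1Ld/0B | 0r 2w}
  5. BR ⇒ no(FU)  {1A/1Mu/1Ld/0B | 0r 2w}

issued = [0, 1, 2]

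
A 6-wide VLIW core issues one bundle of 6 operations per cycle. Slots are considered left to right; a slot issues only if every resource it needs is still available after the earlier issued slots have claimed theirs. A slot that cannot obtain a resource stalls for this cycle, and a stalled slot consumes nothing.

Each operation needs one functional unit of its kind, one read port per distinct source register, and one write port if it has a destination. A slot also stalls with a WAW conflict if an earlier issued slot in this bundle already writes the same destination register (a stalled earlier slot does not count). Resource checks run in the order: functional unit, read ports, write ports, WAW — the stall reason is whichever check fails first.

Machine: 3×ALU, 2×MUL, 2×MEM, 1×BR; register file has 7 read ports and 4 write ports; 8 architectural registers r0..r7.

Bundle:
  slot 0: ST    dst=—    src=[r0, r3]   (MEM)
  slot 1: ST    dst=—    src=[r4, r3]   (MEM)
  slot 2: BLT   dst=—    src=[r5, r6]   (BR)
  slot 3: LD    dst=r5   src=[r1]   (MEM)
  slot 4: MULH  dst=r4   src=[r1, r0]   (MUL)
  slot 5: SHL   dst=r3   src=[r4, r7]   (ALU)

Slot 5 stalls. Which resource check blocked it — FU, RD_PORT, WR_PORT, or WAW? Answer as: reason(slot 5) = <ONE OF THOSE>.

  0. MEM ⇒ go  {3A/2Mu/1Ld/1B | 5r 4w}
  1. MEM ⇒ go  {3A/2Mu/0Ld/1B | 3r 4w}
  2. BR ⇒ go  {3A/2Mu/0Ld/0B | 1r 4w}
  3. MEM→r5 ⇒ no(FU)  {3A/2Mu/0Ld/0B | 1r 4w}
  4. MUL→r4 ⇒ no(RD_PORT)  {3A/2Mu/0Ld/0B | 1r 4w}
  5. ALU→r3 ⇒ no(RD_PORT)  {3A/2Mu/0Ld/0B | 1r 4w}

reason(slot 5) = RD_PORT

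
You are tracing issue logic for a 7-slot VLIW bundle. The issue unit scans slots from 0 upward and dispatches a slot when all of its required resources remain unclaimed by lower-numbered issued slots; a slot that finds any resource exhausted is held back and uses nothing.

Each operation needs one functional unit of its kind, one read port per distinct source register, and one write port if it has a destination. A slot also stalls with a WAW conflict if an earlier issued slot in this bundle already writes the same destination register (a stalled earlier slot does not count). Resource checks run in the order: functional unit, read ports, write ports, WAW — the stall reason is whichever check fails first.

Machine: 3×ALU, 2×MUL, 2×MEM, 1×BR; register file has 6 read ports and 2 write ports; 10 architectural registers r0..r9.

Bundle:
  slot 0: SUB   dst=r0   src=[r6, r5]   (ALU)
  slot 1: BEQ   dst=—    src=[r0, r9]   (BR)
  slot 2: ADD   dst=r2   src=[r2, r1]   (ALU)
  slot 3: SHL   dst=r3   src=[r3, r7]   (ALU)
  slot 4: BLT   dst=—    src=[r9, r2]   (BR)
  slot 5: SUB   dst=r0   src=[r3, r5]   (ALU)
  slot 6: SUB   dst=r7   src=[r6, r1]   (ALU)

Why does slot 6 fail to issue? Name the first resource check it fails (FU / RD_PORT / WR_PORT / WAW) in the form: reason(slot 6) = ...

(0) want 1×ALU +2rd +1wr — yes → AL2|MU2|ME2|BR1|rd4|wr1
(1) want 1×BR +2rd +0wr — yes → AL2|MU2|ME2|BR0|rd2|wr1
(2) want 1×ALU +2rd +1wr — yes → AL1|MU2|ME2|BR0|rd0|wr0
(3) want 1×ALU +2rd +1wr — RD_PORT → AL1|MU2|ME2|BR0|rd0|wr0
(4) want 1×BR +2rd +0wr — FU → AL1|MU2|ME2|BR0|rd0|wr0
(5) want 1×ALU +2rd +1wr — RD_PORT → AL1|MU2|ME2|BR0|rd0|wr0
(6) want 1×ALU +2rd +1wr — RD_PORT → AL1|MU2|ME2|BR0|rd0|wr0

reason(slot 6) = RD_PORT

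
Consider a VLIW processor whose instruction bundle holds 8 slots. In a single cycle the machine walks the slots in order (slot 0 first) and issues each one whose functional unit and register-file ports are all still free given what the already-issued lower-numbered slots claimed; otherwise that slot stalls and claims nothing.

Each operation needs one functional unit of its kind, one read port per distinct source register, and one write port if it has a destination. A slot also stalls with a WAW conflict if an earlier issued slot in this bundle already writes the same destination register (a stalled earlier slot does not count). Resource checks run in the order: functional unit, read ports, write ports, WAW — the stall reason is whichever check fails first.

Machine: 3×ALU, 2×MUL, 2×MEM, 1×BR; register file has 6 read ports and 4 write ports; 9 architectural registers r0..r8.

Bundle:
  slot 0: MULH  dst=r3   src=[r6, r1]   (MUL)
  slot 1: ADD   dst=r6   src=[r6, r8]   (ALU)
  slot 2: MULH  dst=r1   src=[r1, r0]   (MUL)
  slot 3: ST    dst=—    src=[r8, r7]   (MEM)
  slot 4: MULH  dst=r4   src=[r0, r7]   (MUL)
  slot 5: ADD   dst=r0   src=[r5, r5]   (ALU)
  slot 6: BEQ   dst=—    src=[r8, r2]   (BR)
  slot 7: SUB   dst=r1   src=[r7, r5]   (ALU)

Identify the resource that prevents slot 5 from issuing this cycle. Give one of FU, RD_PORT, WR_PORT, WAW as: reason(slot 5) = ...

reason(slot 5) = RD_PORT

[0] MUL needs rd=2 wr=1: ok; after: ALU=3 MUL=1 MEM=2 BR=1, R=4, W=3
[1] ALU needs rd=2 wr=1: ok; after: ALU=2 MUL=1 MEM=2 BR=1, R=2, W=2
[2] MUL needs rd=2 wr=1: ok; after: ALU=2 MUL=0 MEM=2 BR=1, R=0, W=1
[3] MEM needs rd=2 wr=0: RD_PORT; after: ALU=2 MUL=0 MEM=2 BR=1, R=0, W=1
[4] MUL needs rd=2 wr=1: FU; after: ALU=2 MUL=0 MEM=2 BR=1, R=0, W=1
[5] ALU needs rd=1 wr=1: RD_PORT; after: ALU=2 MUL=0 MEM=2 BR=1, R=0, W=1
[6] BR needs rd=2 wr=0: RD_PORT; after: ALU=2 MUL=0 MEM=2 BR=1, R=0, W=1
[7] ALU needs rd=2 wr=1: RD_PORT; after: ALU=2 MUL=0 MEM=2 BR=1, R=0, W=1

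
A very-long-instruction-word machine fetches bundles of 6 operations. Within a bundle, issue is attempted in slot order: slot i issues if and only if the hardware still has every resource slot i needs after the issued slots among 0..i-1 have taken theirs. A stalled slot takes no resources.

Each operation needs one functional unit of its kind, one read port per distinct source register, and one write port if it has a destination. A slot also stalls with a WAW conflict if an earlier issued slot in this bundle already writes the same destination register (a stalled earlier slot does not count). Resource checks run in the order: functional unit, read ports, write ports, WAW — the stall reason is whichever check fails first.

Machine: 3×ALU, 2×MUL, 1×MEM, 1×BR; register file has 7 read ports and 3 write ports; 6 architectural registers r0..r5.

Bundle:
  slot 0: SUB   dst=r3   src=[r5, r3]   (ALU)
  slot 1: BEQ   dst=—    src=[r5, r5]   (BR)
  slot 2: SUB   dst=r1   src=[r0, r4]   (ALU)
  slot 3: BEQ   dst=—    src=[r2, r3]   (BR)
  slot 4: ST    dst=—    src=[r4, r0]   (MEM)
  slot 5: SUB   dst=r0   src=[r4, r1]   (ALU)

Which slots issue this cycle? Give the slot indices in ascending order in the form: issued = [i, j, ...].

issued = [0, 1, 2, 4]

  0. ALU→r3 ⇒ go  {2A/2Mu/1Ld/1B | 5r 2w}
  1. BR ⇒ go  {2A/2Mu/1Ld/0B | 4r 2w}
  2. ALU→r1 ⇒ go  {1A/2Mu/1Ld/0B | 2r 1w}
  3. BR ⇒ no(FU)  {1A/2Mu/1Ld/0B | 2r 1w}
  4. MEM ⇒ go  {1A/2Mu/0Ld/0B | 0r 1w}
  5. ALU→r0 ⇒ no(RD_PORT)  {1A/2Mu/0Ld/0B | 0r 1w}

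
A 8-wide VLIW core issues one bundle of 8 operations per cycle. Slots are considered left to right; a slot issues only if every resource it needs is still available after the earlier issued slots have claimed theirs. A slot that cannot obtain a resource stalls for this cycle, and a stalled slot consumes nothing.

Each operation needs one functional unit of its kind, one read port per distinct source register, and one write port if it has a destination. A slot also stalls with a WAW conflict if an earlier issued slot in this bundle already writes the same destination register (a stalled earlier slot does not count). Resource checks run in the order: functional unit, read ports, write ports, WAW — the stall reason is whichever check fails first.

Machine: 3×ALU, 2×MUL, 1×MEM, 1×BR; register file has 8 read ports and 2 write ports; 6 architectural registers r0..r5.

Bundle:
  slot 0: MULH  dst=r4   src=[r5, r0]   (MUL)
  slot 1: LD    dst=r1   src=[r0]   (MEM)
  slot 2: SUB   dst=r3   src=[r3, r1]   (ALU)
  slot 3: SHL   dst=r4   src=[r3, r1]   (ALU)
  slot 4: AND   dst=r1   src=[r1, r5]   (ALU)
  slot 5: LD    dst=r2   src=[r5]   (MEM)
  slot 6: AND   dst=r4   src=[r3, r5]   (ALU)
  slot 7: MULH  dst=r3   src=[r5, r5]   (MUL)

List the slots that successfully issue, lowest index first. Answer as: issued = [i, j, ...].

(0) want 1×MUL +2rd +1wr — yes → AL3|MU1|ME1|BR1|rd6|wr1
(1) want 1×MEM +1rd +1wr — yes → AL3|MU1|ME0|BR1|rd5|wr0
(2) want 1×ALU +2rd +1wr — WR_PORT → AL3|MU1|ME0|BR1|rd5|wr0
(3) want 1×ALU +2rd +1wr — WR_PORT → AL3|MU1|ME0|BR1|rd5|wr0
(4) want 1×ALU +2rd +1wr — WR_PORT → AL3|MU1|ME0|BR1|rd5|wr0
(5) want 1×MEM +1rd +1wr — FU → AL3|MU1|ME0|BR1|rd5|wr0
(6) want 1×ALU +2rd +1wr — WR_PORT → AL3|MU1|ME0|BR1|rd5|wr0
(7) want 1×MUL +1rd +1wr — WR_PORT → AL3|MU1|ME0|BR1|rd5|wr0

issued = [0, 1]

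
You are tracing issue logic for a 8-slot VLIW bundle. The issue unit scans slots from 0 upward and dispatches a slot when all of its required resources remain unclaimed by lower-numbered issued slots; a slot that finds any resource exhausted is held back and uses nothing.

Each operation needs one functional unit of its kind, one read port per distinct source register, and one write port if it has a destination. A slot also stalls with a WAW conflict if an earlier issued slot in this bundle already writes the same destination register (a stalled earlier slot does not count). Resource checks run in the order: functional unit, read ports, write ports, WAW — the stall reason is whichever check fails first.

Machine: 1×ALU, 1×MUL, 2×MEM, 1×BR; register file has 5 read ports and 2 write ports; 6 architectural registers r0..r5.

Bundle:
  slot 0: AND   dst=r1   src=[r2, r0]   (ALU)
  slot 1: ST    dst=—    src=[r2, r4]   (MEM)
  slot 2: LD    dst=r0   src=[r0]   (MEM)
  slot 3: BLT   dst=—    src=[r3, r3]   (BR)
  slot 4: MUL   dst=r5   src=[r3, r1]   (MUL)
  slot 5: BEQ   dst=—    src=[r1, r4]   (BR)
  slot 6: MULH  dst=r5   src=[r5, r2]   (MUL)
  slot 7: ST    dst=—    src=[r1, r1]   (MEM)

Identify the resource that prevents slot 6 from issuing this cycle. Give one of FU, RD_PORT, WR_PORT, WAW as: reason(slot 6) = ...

reason(slot 6) = RD_PORT

slot 0 (ALU): ISSUE — free A0,Mu1,Ld2,B1 rp3 wp1
slot 1 (MEM): ISSUE — free A0,Mu1,Ld1,B1 rp1 wp1
slot 2 (MEM): ISSUE — free A0,Mu1,Ld0,B1 rp0 wp0
slot 3 (BR): stall RD_PORT — free A0,Mu1,Ld0,B1 rp0 wp0
slot 4 (MUL): stall RD_PORT — free A0,Mu1,Ld0,B1 rp0 wp0
slot 5 (BR): stall RD_PORT — free A0,Mu1,Ld0,B1 rp0 wp0
slot 6 (MUL): stall RD_PORT — free A0,Mu1,Ld0,B1 rp0 wp0
slot 7 (MEM): stall FU — free A0,Mu1,Ld0,B1 rp0 wp0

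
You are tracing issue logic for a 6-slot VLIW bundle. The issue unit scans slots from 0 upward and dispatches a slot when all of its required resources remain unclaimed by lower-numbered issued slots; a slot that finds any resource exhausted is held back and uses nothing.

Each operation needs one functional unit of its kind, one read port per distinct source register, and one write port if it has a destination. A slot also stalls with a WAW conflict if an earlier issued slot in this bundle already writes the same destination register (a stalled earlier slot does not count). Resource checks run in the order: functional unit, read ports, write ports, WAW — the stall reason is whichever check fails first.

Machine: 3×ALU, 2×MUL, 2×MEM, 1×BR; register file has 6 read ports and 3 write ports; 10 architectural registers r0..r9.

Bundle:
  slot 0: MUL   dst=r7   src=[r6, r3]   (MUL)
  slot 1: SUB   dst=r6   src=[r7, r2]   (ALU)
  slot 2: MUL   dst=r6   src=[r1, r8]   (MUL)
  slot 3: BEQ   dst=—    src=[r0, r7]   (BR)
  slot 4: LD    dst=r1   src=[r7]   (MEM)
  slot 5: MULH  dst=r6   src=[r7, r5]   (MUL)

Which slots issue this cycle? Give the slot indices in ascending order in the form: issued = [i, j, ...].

issued = [0, 1, 3]

  0. MUL→r7 ⇒ go  {3A/1Mu/2Ld/1B | 4r 2w}
  1. ALU→r6 ⇒ go  {2A/1Mu/2Ld/1B | 2r 1w}
  2. MUL→r6 ⇒ no(WAW)  {2A/1Mu/2Ld/1B | 2r 1w}
  3. BR ⇒ go  {2A/1Mu/2Ld/0B | 0r 1w}
  4. MEM→r1 ⇒ no(RD_PORT)  {2A/1Mu/2Ld/0B | 0r 1w}
  5. MUL→r6 ⇒ no(RD_PORT)  {2A/1Mu/2Ld/0B | 0r 1w}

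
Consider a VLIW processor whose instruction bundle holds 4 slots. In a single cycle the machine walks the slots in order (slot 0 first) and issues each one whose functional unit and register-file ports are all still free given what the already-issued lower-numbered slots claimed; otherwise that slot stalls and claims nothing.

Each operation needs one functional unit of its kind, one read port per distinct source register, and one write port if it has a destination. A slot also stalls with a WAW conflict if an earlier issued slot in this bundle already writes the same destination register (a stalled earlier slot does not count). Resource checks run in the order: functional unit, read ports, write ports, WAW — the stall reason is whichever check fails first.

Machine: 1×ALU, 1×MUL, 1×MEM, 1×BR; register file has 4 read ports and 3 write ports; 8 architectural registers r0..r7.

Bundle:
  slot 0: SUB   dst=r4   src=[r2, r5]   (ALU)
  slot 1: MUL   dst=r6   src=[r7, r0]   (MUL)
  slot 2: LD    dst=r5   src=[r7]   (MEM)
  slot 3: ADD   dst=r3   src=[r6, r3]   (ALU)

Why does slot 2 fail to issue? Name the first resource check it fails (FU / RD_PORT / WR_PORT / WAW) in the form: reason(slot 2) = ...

reason(slot 2) = RD_PORT

[0] ALU needs rd=2 wr=1: ok; after: ALU=0 MUL=1 MEM=1 BR=1, R=2, W=2
[1] MUL needs rd=2 wr=1: ok; after: ALU=0 MUL=0 MEM=1 BR=1, R=0, W=1
[2] MEM needs rd=1 wr=1: RD_PORT; after: ALU=0 MUL=0 MEM=1 BR=1, R=0, W=1
[3] ALU needs rd=2 wr=1: FU; after: ALU=0 MUL=0 MEM=1 BR=1, R=0, W=1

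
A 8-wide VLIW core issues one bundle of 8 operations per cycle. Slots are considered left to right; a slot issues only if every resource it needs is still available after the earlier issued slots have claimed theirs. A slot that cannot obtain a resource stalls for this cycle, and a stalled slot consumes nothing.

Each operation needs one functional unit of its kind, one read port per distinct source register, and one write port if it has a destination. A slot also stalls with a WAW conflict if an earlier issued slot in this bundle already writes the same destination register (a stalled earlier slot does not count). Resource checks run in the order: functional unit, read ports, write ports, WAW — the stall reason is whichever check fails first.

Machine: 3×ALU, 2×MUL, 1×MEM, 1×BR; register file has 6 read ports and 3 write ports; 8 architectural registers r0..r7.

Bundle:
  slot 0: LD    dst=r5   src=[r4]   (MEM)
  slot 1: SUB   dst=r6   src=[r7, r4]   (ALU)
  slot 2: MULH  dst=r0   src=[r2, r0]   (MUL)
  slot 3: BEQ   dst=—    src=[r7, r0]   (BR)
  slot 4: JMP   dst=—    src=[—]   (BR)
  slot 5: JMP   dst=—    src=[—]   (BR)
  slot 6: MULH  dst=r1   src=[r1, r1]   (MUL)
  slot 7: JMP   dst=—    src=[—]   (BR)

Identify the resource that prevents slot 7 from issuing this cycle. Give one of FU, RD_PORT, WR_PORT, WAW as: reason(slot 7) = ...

reason(slot 7) = FU

[0] MEM needs rd=1 wr=1: ok; after: ALU=3 MUL=2 MEM=0 BR=1, R=5, W=2
[1] ALU needs rd=2 wr=1: ok; after: ALU=2 MUL=2 MEM=0 BR=1, R=3, W=1
[2] MUL needs rd=2 wr=1: ok; after: ALU=2 MUL=1 MEM=0 BR=1, R=1, W=0
[3] BR needs rd=2 wr=0: RD_PORT; after: ALU=2 MUL=1 MEM=0 BR=1, R=1, W=0
[4] BR needs rd=0 wr=0: ok; after: ALU=2 MUL=1 MEM=0 BR=0, R=1, W=0
[5] BR needs rd=0 wr=0: FU; after: ALU=2 MUL=1 MEM=0 BR=0, R=1, W=0
[6] MUL needs rd=1 wr=1: WR_PORT; after: ALU=2 MUL=1 MEM=0 BR=0, R=1, W=0
[7] BR needs rd=0 wr=0: FU; after: ALU=2 MUL=1 MEM=0 BR=0, R=1, W=0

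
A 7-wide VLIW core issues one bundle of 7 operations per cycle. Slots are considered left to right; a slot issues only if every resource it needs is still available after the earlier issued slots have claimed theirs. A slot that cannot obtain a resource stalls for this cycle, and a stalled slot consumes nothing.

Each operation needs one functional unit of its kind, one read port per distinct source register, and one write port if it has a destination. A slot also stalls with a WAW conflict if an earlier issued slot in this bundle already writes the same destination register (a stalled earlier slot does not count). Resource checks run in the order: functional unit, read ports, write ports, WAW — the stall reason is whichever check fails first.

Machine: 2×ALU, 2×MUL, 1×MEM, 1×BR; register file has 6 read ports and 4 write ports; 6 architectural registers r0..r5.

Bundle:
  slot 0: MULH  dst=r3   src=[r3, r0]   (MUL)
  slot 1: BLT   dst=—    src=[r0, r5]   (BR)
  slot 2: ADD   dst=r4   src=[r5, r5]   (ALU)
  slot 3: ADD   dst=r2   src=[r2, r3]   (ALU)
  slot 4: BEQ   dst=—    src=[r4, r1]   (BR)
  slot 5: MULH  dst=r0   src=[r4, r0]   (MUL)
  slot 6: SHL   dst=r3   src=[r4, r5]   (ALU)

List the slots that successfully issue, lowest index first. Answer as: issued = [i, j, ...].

issued = [0, 1, 2]

(0) want 1×MUL +2rd +1wr — yes → AL2|MU1|ME1|BR1|rd4|wr3
(1) want 1×BR +2rd +0wr — yes → AL2|MU1|ME1|BR0|rd2|wr3
(2) want 1×ALU +1rd +1wr — yes → AL1|MU1|ME1|BR0|rd1|wr2
(3) want 1×ALU +2rd +1wr — RD_PORT → AL1|MU1|ME1|BR0|rd1|wr2
(4) want 1×BR +2rd +0wr — FU → AL1|MU1|ME1|BR0|rd1|wr2
(5) want 1×MUL +2rd +1wr — RD_PORT → AL1|MU1|ME1|BR0|rd1|wr2
(6) want 1×ALU +2rd +1wr — RD_PORT → AL1|MU1|ME1|BR0|rd1|wr2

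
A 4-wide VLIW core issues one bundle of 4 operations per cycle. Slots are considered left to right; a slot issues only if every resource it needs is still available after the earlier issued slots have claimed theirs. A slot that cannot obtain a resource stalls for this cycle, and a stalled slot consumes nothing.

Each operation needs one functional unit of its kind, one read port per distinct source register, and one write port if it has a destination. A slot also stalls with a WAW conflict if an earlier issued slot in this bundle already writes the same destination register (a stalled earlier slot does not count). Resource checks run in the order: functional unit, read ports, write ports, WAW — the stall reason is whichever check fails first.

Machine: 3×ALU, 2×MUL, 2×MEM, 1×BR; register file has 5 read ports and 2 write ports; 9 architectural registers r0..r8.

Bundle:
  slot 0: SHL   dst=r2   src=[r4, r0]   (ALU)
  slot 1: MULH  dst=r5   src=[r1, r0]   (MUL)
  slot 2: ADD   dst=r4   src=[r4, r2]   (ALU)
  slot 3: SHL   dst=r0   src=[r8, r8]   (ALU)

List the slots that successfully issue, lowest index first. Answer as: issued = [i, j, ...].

issued = [0, 1]

(0) want 1×ALU +2rd +1wr — yes → AL2|MU2|ME2|BR1|rd3|wr1
(1) want 1×MUL +2rd +1wr — yes → AL2|MU1|ME2|BR1|rd1|wr0
(2) want 1×ALU +2rd +1wr — RD_PORT → AL2|MU1|ME2|BR1|rd1|wr0
(3) want 1×ALU +1rd +1wr — WR_PORT → AL2|MU1|ME2|BR1|rd1|wr0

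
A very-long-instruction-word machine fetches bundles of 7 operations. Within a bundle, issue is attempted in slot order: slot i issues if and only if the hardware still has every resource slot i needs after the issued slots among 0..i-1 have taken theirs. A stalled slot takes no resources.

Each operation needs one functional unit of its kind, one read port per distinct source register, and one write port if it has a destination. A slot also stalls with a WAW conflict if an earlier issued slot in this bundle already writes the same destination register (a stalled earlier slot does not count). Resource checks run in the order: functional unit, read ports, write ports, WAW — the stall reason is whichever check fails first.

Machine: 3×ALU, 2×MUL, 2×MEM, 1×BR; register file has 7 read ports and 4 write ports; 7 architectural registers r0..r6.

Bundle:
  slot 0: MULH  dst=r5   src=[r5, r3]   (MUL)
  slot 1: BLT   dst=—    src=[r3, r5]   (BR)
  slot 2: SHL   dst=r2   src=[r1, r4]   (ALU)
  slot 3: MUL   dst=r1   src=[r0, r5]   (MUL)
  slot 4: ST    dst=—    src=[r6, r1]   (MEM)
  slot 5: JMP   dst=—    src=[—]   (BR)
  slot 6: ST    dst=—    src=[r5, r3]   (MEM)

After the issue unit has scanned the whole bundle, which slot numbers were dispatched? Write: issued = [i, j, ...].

[0] MUL needs rd=2 wr=1: ok; after: ALU=3 MUL=1 MEM=2 BR=1, R=5, W=3
[1] BR needs rd=2 wr=0: ok; after: ALU=3 MUL=1 MEM=2 BR=0, R=3, W=3
[2] ALU needs rd=2 wr=1: ok; after: ALU=2 MUL=1 MEM=2 BR=0, R=1, W=2
[3] MUL needs rd=2 wr=1: RD_PORT; after: ALU=2 MUL=1 MEM=2 BR=0, R=1, W=2
[4] MEM needs rd=2 wr=0: RD_PORT; after: ALU=2 MUL=1 MEM=2 BR=0, R=1, W=2
[5] BR needs rd=0 wr=0: FU; after: ALU=2 MUL=1 MEM=2 BR=0, R=1, W=2
[6] MEM needs rd=2 wr=0: RD_PORT; after: ALU=2 MUL=1 MEM=2 BR=0, R=1, W=2

issued = [0, 1, 2]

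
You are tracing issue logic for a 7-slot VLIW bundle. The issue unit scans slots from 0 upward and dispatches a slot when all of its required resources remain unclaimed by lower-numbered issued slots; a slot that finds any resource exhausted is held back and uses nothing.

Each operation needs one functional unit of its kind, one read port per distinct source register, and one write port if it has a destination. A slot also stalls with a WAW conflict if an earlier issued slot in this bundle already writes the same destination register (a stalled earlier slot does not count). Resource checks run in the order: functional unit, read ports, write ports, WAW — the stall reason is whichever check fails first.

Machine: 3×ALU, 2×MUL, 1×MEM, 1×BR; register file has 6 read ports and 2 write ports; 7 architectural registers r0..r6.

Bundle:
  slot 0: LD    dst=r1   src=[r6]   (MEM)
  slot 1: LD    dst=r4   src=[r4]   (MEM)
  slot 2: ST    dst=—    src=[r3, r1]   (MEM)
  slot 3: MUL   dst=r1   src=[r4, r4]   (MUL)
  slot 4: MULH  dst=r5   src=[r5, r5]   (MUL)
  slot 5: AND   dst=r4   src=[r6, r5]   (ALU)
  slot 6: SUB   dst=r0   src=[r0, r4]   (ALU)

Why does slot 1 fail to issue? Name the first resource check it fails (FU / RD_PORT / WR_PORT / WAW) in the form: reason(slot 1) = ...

slot 0 (MEM): ISSUE — free A3,Mu2,Ld0,B1 rp5 wp1
slot 1 (MEM): stall FU — free A3,Mu2,Ld0,B1 rp5 wp1
slot 2 (MEM): stall FU — free A3,Mu2,Ld0,B1 rp5 wp1
slot 3 (MUL): stall WAW — free A3,Mu2,Ld0,B1 rp5 wp1
slot 4 (MUL): ISSUE — free A3,Mu1,Ld0,B1 rp4 wp0
slot 5 (ALU): stall WR_PORT — free A3,Mu1,Ld0,B1 rp4 wp0
slot 6 (ALU): stall WR_PORT — free A3,Mu1,Ld0,B1 rp4 wp0

reason(slot 1) = FU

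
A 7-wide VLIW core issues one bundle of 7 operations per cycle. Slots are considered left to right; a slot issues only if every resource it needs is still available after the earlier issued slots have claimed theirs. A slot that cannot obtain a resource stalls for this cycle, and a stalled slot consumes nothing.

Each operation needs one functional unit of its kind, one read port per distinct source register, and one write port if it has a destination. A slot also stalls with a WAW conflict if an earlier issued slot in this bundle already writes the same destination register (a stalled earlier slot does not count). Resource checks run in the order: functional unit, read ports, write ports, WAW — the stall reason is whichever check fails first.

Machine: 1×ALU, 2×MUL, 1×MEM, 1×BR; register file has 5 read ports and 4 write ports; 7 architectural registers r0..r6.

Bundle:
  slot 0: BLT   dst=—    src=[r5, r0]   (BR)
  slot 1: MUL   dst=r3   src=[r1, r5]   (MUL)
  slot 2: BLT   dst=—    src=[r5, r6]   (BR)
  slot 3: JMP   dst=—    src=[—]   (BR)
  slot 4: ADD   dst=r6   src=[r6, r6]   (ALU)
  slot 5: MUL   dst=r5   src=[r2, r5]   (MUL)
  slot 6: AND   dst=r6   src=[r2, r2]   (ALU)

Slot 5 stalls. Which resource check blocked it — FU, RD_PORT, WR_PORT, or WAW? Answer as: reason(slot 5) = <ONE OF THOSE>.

reason(slot 5) = RD_PORT

(0) want 1×BR +2rd +0wr — yes → AL1|MU2|ME1|BR0|rd3|wr4
(1) want 1×MUL +2rd +1wr — yes → AL1|MU1|ME1|BR0|rd1|wr3
(2) want 1×BR +2rd +0wr — FU → AL1|MU1|ME1|BR0|rd1|wr3
(3) want 1×BR +0rd +0wr — FU → AL1|MU1|ME1|BR0|rd1|wr3
(4) want 1×ALU +1rd +1wr — yes → AL0|MU1|ME1|BR0|rd0|wr2
(5) want 1×MUL +2rd +1wr — RD_PORT → AL0|MU1|ME1|BR0|rd0|wr2
(6) want 1×ALU +1rd +1wr — FU → AL0|MU1|ME1|BR0|rd0|wr2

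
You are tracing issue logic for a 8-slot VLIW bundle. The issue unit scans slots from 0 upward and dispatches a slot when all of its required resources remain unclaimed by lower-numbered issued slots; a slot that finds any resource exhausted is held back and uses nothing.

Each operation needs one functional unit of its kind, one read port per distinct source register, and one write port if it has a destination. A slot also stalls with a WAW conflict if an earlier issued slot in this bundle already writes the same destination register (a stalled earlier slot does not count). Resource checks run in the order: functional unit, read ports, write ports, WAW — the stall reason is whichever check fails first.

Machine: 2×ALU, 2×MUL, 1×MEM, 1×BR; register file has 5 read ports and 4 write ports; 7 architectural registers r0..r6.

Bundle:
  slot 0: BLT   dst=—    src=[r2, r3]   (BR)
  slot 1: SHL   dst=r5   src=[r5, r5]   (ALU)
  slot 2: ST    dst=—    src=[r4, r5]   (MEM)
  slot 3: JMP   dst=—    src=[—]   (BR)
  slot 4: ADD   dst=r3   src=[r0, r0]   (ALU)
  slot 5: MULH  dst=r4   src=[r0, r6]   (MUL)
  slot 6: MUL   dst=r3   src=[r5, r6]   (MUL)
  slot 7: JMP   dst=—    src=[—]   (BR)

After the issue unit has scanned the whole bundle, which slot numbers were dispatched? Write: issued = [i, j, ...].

issued = [0, 1, 2]

#0 BR src=r2,r3 dispatched  <A:2 Mu:2 Ld:1 B:0 rd:3 wr:4>
#1 ALU src=r5,r5 dispatched  <A:1 Mu:2 Ld:1 B:0 rd:2 wr:3>
#2 MEM src=r4,r5 dispatched  <A:1 Mu:2 Ld:0 B:0 rd:0 wr:3>
#3 BR src=- held:FU  <A:1 Mu:2 Ld:0 B:0 rd:0 wr:3>
#4 ALU src=r0,r0 held:RD_PORT  <A:1 Mu:2 Ld:0 B:0 rd:0 wr:3>
#5 MUL src=r0,r6 held:RD_PORT  <A:1 Mu:2 Ld:0 B:0 rd:0 wr:3>
#6 MUL src=r5,r6 held:RD_PORT  <A:1 Mu:2 Ld:0 B:0 rd:0 wr:3>
#7 BR src=- held:FU  <A:1 Mu:2 Ld:0 B:0 rd:0 wr:3>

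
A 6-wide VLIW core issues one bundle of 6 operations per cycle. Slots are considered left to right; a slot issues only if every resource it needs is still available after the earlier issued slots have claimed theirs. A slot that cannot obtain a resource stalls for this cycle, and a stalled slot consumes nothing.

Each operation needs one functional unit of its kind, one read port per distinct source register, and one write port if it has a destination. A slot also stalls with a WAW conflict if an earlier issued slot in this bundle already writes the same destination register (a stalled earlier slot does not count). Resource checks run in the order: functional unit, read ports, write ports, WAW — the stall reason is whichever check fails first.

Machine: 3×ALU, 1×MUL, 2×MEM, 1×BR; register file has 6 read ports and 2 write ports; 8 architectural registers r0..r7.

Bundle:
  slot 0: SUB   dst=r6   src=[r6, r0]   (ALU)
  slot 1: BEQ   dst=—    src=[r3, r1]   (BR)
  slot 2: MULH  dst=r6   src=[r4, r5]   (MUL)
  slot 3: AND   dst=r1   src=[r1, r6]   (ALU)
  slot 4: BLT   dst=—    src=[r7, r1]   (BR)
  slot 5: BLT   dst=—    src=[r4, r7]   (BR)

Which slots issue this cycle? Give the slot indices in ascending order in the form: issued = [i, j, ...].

(0) want 1×ALU +2rd +1wr — yes → AL2|MU1|ME2|BR1|rd4|wr1
(1) want 1×BR +2rd +0wr — yes → AL2|MU1|ME2|BR0|rd2|wr1
(2) want 1×MUL +2rd +1wr — WAW → AL2|MU1|ME2|BR0|rd2|wr1
(3) want 1×ALU +2rd +1wr — yes → AL1|MU1|ME2|BR0|rd0|wr0
(4) want 1×BR +2rd +0wr — FU → AL1|MU1|ME2|BR0|rd0|wr0
(5) want 1×BR +2rd +0wr — FU → AL1|MU1|ME2|BR0|rd0|wr0

issued = [0, 1, 3]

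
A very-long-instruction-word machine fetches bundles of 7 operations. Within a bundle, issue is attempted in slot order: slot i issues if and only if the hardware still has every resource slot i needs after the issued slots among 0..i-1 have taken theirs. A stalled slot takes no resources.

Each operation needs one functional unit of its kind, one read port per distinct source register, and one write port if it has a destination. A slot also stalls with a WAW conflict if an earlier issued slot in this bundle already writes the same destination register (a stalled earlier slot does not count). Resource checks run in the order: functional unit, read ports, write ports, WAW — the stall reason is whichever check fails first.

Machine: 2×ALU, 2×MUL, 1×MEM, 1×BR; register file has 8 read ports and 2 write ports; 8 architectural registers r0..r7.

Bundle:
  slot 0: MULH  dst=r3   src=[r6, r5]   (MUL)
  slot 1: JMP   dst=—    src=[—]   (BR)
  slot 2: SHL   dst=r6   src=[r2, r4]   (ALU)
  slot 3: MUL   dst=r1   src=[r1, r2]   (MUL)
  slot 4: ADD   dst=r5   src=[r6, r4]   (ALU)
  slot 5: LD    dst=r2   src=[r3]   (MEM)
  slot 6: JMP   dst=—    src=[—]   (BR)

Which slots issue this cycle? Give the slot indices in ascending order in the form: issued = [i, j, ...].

issued = [0, 1, 2]

  0. MUL→r3 ⇒ go  {2A/1Mu/1Ld/1B | 6r 1w}
  1. BR ⇒ go  {2A/1Mu/1Ld/0B | 6r 1w}
  2. ALU→r6 ⇒ go  {1A/1Mu/1Ld/0B | 4r 0w}
  3. MUL→r1 ⇒ no(WR_PORT)  {1A/1Mu/1Ld/0B | 4r 0w}
  4. ALU→r5 ⇒ no(WR_PORT)  {1A/1Mu/1Ld/0B | 4r 0w}
  5. MEM→r2 ⇒ no(WR_PORT)  {1A/1Mu/1Ld/0B | 4r 0w}
  6. BR ⇒ no(FU)  {1A/1Mu/1Ld/0B | 4r 0w}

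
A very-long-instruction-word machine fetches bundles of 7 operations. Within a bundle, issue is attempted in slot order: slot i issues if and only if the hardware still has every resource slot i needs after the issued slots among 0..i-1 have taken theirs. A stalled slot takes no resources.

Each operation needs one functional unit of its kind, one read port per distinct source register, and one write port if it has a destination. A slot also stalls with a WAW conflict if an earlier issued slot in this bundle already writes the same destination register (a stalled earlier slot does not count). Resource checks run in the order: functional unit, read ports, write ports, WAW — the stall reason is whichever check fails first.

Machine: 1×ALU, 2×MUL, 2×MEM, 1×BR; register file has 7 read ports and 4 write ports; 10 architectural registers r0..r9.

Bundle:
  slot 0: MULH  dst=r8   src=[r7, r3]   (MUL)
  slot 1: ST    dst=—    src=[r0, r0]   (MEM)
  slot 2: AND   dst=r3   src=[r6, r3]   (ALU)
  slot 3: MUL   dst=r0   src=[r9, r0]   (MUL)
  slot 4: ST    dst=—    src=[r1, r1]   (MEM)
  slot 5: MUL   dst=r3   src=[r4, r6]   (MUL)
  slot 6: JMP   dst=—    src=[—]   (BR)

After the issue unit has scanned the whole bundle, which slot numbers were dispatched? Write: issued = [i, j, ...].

issued = [0, 1, 2, 3, 6]

slot 0 (MUL): ISSUE — free A1,Mu1,Ld2,B1 rp5 wp3
slot 1 (MEM): ISSUE — free A1,Mu1,Ld1,B1 rp4 wp3
slot 2 (ALU): ISSUE — free A0,Mu1,Ld1,B1 rp2 wp2
slot 3 (MUL): ISSUE — free A0,Mu0,Ld1,B1 rp0 wp1
slot 4 (MEM): stall RD_PORT — free A0,Mu0,Ld1,B1 rp0 wp1
slot 5 (MUL): stall FU — free A0,Mu0,Ld1,B1 rp0 wp1
slot 6 (BR): ISSUE — free A0,Mu0,Ld1,B0 rp0 wp1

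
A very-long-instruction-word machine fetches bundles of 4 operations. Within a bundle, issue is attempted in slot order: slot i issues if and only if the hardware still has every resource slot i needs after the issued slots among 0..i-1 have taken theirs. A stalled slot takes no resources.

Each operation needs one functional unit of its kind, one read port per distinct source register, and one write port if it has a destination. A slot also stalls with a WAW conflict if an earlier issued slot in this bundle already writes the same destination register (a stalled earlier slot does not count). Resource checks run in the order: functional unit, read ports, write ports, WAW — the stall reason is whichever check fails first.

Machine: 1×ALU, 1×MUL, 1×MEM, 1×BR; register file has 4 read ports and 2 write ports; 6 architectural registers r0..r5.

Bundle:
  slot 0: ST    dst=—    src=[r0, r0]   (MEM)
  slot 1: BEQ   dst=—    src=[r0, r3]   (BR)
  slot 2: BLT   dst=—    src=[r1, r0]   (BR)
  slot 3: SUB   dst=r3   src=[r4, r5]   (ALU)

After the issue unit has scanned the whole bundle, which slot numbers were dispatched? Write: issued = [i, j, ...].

  0. MEM ⇒ go  {1A/1Mu/0Ld/1B | 3r 2w}
  1. BR ⇒ go  {1A/1Mu/0Ld/0B | 1r 2w}
  2. BR ⇒ no(FU)  {1A/1Mu/0Ld/0B | 1r 2w}
  3. ALU→r3 ⇒ no(RD_PORT)  {1A/1Mu/0Ld/0B | 1r 2w}

issued = [0, 1]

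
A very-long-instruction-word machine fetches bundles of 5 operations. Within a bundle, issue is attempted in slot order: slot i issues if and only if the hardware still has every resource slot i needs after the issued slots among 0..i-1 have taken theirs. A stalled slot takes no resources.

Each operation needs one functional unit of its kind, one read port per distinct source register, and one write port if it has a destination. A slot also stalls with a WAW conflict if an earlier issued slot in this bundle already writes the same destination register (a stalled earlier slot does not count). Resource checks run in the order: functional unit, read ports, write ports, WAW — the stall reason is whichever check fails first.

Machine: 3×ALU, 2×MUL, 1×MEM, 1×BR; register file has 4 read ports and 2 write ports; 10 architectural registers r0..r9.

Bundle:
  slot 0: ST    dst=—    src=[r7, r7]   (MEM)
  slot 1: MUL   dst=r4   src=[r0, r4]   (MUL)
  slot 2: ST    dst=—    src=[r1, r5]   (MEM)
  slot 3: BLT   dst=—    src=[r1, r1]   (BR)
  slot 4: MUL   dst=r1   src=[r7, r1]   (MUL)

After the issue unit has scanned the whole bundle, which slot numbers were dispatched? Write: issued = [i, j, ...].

(0) want 1×MEM +1rd +0wr — yes → AL3|MU2|ME0|BR1|rd3|wr2
(1) want 1×MUL +2rd +1wr — yes → AL3|MU1|ME0|BR1|rd1|wr1
(2) want 1×MEM +2rd +0wr — FU → AL3|MU1|ME0|BR1|rd1|wr1
(3) want 1×BR +1rd +0wr — yes → AL3|MU1|ME0|BR0|rd0|wr1
(4) want 1×MUL +2rd +1wr — RD_PORT → AL3|MU1|ME0|BR0|rd0|wr1

issued = [0, 1, 3]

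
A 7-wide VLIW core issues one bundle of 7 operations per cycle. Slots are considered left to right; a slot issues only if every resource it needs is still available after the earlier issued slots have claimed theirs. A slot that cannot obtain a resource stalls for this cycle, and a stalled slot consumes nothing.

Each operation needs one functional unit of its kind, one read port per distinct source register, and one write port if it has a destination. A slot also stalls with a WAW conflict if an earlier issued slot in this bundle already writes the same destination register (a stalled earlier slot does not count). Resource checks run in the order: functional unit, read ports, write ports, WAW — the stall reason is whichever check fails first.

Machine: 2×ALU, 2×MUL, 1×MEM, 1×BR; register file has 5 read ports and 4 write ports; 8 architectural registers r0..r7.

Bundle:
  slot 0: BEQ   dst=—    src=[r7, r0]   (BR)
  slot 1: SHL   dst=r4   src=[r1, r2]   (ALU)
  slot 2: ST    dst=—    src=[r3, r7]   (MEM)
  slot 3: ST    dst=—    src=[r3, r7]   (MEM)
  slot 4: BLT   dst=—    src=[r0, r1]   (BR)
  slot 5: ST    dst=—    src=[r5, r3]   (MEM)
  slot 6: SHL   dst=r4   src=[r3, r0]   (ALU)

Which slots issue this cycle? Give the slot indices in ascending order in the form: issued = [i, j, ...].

[0] BR needs rd=2 wr=0: ok; after: ALU=2 MUL=2 MEM=1 BR=0, R=3, W=4
[1] ALU needs rd=2 wr=1: ok; after: ALU=1 MUL=2 MEM=1 BR=0, R=1, W=3
[2] MEM needs rd=2 wr=0: RD_PORT; after: ALU=1 MUL=2 MEM=1 BR=0, R=1, W=3
[3] MEM needs rd=2 wr=0: RD_PORT; after: ALU=1 MUL=2 MEM=1 BR=0, R=1, W=3
[4] BR needs rd=2 wr=0: FU; after: ALU=1 MUL=2 MEM=1 BR=0, R=1, W=3
[5] MEM needs rd=2 wr=0: RD_PORT; after: ALU=1 MUL=2 MEM=1 BR=0, R=1, W=3
[6] ALU needs rd=2 wr=1: RD_PORT; after: ALU=1 MUL=2 MEM=1 BR=0, R=1, W=3

issued = [0, 1]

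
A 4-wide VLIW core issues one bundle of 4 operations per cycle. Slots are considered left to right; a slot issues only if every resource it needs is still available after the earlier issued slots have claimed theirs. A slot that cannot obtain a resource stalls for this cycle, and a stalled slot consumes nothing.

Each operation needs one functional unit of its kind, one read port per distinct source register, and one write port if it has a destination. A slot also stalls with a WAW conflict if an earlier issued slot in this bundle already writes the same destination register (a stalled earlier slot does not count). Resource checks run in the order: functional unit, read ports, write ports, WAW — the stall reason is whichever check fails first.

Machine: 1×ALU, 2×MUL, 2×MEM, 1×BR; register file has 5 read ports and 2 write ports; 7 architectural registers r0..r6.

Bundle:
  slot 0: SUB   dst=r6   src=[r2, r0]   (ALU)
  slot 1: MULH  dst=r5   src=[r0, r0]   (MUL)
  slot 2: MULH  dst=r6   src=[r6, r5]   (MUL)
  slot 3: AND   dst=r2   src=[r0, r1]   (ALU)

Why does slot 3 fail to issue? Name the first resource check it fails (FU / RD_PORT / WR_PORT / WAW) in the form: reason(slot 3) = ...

slot 0 (ALU): ISSUE — free A0,Mu2,Ld2,B1 rp3 wp1
slot 1 (MUL): ISSUE — free A0,Mu1,Ld2,B1 rp2 wp0
slot 2 (MUL): stall WR_PORT — free A0,Mu1,Ld2,B1 rp2 wp0
slot 3 (ALU): stall FU — free A0,Mu1,Ld2,B1 rp2 wp0

reason(slot 3) = FU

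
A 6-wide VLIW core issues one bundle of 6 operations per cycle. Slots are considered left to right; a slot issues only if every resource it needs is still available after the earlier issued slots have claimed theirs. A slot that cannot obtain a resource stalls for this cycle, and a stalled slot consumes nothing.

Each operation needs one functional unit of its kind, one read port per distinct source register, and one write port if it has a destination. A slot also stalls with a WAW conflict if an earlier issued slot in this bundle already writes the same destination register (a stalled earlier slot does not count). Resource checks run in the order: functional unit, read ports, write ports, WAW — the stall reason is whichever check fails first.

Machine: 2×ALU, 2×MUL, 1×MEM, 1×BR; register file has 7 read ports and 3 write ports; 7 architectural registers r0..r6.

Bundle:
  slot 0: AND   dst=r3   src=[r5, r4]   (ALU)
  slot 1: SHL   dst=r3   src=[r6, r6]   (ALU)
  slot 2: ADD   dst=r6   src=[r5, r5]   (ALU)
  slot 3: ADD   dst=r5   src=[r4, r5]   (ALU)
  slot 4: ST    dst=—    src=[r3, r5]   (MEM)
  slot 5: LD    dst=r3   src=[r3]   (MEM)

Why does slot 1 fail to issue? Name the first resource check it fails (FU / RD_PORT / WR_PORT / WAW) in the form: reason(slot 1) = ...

[0] ALU needs rd=2 wr=1: ok; after: ALU=1 MUL=2 MEM=1 BR=1, R=5, W=2
[1] ALU needs rd=1 wr=1: WAW; after: ALU=1 MUL=2 MEM=1 BR=1, R=5, W=2
[2] ALU needs rd=1 wr=1: ok; after: ALU=0 MUL=2 MEM=1 BR=1, R=4, W=1
[3] ALU needs rd=2 wr=1: FU; after: ALU=0 MUL=2 MEM=1 BR=1, R=4, W=1
[4] MEM needs rd=2 wr=0: ok; after: ALU=0 MUL=2 MEM=0 BR=1, R=2, W=1
[5] MEM needs rd=1 wr=1: FU; after: ALU=0 MUL=2 MEM=0 BR=1, R=2, W=1

reason(slot 1) = WAW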